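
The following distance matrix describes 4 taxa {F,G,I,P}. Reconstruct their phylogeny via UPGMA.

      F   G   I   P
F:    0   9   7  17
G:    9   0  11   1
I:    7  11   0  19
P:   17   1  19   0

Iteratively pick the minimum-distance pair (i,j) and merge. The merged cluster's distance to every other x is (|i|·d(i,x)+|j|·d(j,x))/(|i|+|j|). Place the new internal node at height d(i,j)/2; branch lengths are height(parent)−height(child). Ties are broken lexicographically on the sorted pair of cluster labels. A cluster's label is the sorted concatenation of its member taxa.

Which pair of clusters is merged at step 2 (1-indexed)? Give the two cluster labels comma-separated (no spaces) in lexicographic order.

iteration 1: select G,P (d=1); attach at lengths (1/2, 1/2); label the merged cluster GP
  updated: d(F,GP)=13, d(GP,I)=15
iteration 2: select F,I (d=7); attach at lengths (7/2, 7/2); label the merged cluster FI
  updated: d(FI,GP)=14
iteration 3: select FI,GP (d=14); attach at lengths (7/2, 13/2); label the merged cluster FGIP
final tree: ((F:7/2,I:7/2):7/2,(G:1/2,P:1/2):13/2)
total length: 18

F,I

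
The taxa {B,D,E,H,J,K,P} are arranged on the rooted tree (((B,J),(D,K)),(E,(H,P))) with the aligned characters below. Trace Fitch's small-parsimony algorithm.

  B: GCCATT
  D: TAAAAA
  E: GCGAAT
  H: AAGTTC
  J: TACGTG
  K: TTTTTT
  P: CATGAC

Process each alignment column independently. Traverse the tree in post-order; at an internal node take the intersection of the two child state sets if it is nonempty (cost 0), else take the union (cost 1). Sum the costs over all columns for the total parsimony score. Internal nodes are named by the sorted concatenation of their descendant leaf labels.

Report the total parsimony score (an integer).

21

[col 0] BJ: children B:{G}, J:{T} ∪→ {G,T}; cost 1
[col 0] DK: children D:{T}, K:{T} ∩→ {T}; cost 0
[col 0] BDJK: children BJ:{G,T}, DK:{T} ∩→ {T}; cost 0
[col 0] HP: children H:{A}, P:{C} ∪→ {A,C}; cost 1
[col 0] EHP: children E:{G}, HP:{A,C} ∪→ {A,C,G}; cost 1
[col 0] BDEHJKP: children BDJK:{T}, EHP:{A,C,G} ∪→ {A,C,G,T}; cost 1
[col 1] BJ: children B:{C}, J:{A} ∪→ {A,C}; cost 1
[col 1] DK: children D:{A}, K:{T} ∪→ {A,T}; cost 1
[col 1] BDJK: children BJ:{A,C}, DK:{A,T} ∩→ {A}; cost 0
[col 1] HP: children H:{A}, P:{A} ∩→ {A}; cost 0
[col 1] EHP: children E:{C}, HP:{A} ∪→ {A,C}; cost 1
[col 1] BDEHJKP: children BDJK:{A}, EHP:{A,C} ∩→ {A}; cost 0
[col 2] BJ: children B:{C}, J:{C} ∩→ {C}; cost 0
[col 2] DK: children D:{A}, K:{T} ∪→ {A,T}; cost 1
[col 2] BDJK: children BJ:{C}, DK:{A,T} ∪→ {A,C,T}; cost 1
[col 2] HP: children H:{G}, P:{T} ∪→ {G,T}; cost 1
[col 2] EHP: children E:{G}, HP:{G,T} ∩→ {G}; cost 0
[col 2] BDEHJKP: children BDJK:{A,C,T}, EHP:{G} ∪→ {A,C,G,T}; cost 1
[col 3] BJ: children B:{A}, J:{G} ∪→ {A,G}; cost 1
[col 3] DK: children D:{A}, K:{T} ∪→ {A,T}; cost 1
[col 3] BDJK: children BJ:{A,G}, DK:{A,T} ∩→ {A}; cost 0
[col 3] HP: children H:{T}, P:{G} ∪→ {G,T}; cost 1
[col 3] EHP: children E:{A}, HP:{G,T} ∪→ {A,G,T}; cost 1
[col 3] BDEHJKP: children BDJK:{A}, EHP:{A,G,T} ∩→ {A}; cost 0
[col 4] BJ: children B:{T}, J:{T} ∩→ {T}; cost 0
[col 4] DK: children D:{A}, K:{T} ∪→ {A,T}; cost 1
[col 4] BDJK: children BJ:{T}, DK:{A,T} ∩→ {T}; cost 0
[col 4] HP: children H:{T}, P:{A} ∪→ {A,T}; cost 1
[col 4] EHP: children E:{A}, HP:{A,T} ∩→ {A}; cost 0
[col 4] BDEHJKP: children BDJK:{T}, EHP:{A} ∪→ {A,T}; cost 1
[col 5] BJ: children B:{T}, J:{G} ∪→ {G,T}; cost 1
[col 5] DK: children D:{A}, K:{T} ∪→ {A,T}; cost 1
[col 5] BDJK: children BJ:{G,T}, DK:{A,T} ∩→ {T}; cost 0
[col 5] HP: children H:{C}, P:{C} ∩→ {C}; cost 0
[col 5] EHP: children E:{T}, HP:{C} ∪→ {C,T}; cost 1
[col 5] BDEHJKP: children BDJK:{T}, EHP:{C,T} ∩→ {T}; cost 0
per-site changes: [4, 3, 4, 4, 3, 3]; total = 21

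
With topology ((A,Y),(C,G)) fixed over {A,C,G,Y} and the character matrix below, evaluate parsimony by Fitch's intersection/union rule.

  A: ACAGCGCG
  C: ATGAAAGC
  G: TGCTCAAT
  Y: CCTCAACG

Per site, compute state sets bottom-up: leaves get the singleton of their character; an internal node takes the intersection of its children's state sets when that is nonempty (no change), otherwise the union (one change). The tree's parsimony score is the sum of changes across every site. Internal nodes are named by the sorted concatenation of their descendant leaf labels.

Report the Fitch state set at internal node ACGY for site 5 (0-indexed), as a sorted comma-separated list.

AY@0: {A} ∪ {C} = {A,C} (union, +1)
CG@0: {A} ∪ {T} = {A,T} (union, +1)
ACGY@0: {A,C} ∩ {A,T} = {A} (intersection, +0)
AY@1: {C} ∩ {C} = {C} (intersection, +0)
CG@1: {T} ∪ {G} = {G,T} (union, +1)
ACGY@1: {C} ∪ {G,T} = {C,G,T} (union, +1)
AY@2: {A} ∪ {T} = {A,T} (union, +1)
CG@2: {G} ∪ {C} = {C,G} (union, +1)
ACGY@2: {A,T} ∪ {C,G} = {A,C,G,T} (union, +1)
AY@3: {G} ∪ {C} = {C,G} (union, +1)
CG@3: {A} ∪ {T} = {A,T} (union, +1)
ACGY@3: {C,G} ∪ {A,T} = {A,C,G,T} (union, +1)
AY@4: {C} ∪ {A} = {A,C} (union, +1)
CG@4: {A} ∪ {C} = {A,C} (union, +1)
ACGY@4: {A,C} ∩ {A,C} = {A,C} (intersection, +0)
AY@5: {G} ∪ {A} = {A,G} (union, +1)
CG@5: {A} ∩ {A} = {A} (intersection, +0)
ACGY@5: {A,G} ∩ {A} = {A} (intersection, +0)
AY@6: {C} ∩ {C} = {C} (intersection, +0)
CG@6: {G} ∪ {A} = {A,G} (union, +1)
ACGY@6: {C} ∪ {A,G} = {A,C,G} (union, +1)
AY@7: {G} ∩ {G} = {G} (intersection, +0)
CG@7: {C} ∪ {T} = {C,T} (union, +1)
ACGY@7: {G} ∪ {C,T} = {C,G,T} (union, +1)
per-site changes: [2, 2, 3, 3, 2, 1, 2, 2]; total = 17

A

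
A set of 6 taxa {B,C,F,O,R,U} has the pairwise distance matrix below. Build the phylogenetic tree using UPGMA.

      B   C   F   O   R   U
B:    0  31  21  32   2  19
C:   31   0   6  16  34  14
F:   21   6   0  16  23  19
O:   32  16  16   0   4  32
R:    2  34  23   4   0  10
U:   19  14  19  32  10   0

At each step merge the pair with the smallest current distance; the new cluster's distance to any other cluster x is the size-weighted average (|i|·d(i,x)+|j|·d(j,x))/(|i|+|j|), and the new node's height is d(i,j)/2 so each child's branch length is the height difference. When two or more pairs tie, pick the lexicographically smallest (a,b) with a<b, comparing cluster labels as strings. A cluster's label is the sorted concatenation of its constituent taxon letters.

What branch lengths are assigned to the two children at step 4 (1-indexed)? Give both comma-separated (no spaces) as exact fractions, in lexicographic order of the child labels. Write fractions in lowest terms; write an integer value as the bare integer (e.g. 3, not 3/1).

5,8

iteration 1: select B,R (d=2); attach at lengths (1, 1); label the merged cluster BR
  updated: d(BR,C)=65/2, d(BR,F)=22, d(BR,O)=18, d(BR,U)=29/2
iteration 2: select C,F (d=6); attach at lengths (3, 3); label the merged cluster CF
  updated: d(BR,CF)=109/4, d(CF,O)=16, d(CF,U)=33/2
iteration 3: select BR,U (d=29/2); attach at lengths (25/4, 29/4); label the merged cluster BRU
  updated: d(BRU,CF)=71/3, d(BRU,O)=68/3
iteration 4: select CF,O (d=16); attach at lengths (5, 8); label the merged cluster CFO
  updated: d(BRU,CFO)=70/3
iteration 5: select BRU,CFO (d=70/3); attach at lengths (53/12, 11/3); label the merged cluster BCFORU
final tree: (((B:1,R:1):25/4,U:29/4):53/12,((C:3,F:3):5,O:8):11/3)
total length: 511/12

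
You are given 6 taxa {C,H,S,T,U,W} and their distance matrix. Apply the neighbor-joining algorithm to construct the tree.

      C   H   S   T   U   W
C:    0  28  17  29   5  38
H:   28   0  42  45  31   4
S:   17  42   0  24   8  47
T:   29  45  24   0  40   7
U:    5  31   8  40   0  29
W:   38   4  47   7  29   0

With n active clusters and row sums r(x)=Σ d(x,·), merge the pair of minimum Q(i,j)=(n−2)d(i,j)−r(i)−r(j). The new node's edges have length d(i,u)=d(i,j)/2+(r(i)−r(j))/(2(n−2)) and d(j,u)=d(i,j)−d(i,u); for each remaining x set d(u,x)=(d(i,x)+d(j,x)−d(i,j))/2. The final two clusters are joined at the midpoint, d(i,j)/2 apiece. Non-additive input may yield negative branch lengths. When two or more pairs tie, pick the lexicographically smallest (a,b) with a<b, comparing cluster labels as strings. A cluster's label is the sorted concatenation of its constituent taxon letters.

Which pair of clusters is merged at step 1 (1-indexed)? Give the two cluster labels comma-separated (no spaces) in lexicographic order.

H,W

iteration 1: select H,W (d=4, Q=-259); attach at lengths (41/8, -9/8); label the merged cluster HW
  updated: d(C,HW)=31, d(HW,S)=85/2, d(HW,T)=24, d(HW,U)=28
iteration 2: select HW,T (d=24, Q=-341/2); attach at lengths (161/12, 127/12); label the merged cluster HTW
  updated: d(C,HTW)=18, d(HTW,S)=85/4, d(HTW,U)=22
iteration 3: select C,HTW (d=18, Q=-261/4); attach at lengths (59/16, 229/16); label the merged cluster CHTW
  updated: d(CHTW,S)=81/8, d(CHTW,U)=9/2
iteration 4: select CHTW,S (d=81/8, Q=-181/8); attach at lengths (53/16, 109/16); label the merged cluster CHSTW
  updated: d(CHSTW,U)=19/16
iteration 5: select CHSTW,U (d=19/16); attach at lengths (19/32, 19/32); label the merged cluster CHSTUW
final tree: (((C:59/16,((H:41/8,W:-9/8):161/12,T:127/12):229/16):53/16,S:109/16):19/32,U:19/32)
total length: 917/16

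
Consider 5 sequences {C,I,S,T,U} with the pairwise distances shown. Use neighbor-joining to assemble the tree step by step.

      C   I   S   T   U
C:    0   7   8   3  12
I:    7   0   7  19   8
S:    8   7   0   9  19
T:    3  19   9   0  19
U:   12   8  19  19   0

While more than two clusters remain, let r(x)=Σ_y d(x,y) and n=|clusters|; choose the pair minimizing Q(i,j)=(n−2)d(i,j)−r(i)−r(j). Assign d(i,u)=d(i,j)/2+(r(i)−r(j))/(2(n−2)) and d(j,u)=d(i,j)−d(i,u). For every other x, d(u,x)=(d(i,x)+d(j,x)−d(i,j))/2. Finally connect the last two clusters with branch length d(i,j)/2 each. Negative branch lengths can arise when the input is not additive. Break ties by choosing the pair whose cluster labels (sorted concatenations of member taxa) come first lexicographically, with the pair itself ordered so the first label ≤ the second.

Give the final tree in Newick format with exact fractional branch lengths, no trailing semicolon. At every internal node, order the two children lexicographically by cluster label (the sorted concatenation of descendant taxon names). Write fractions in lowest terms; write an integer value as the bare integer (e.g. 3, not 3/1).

(((C:-9/8,T:33/8):27/8,(I:7/6,U:41/6):43/8):29/16,S:29/16)

iteration 1: select I,U (d=8, Q=-75); attach at lengths (7/6, 41/6); label the merged cluster IU
  updated: d(C,IU)=11/2, d(IU,S)=9, d(IU,T)=15
iteration 2: select C,T (d=3, Q=-75/2); attach at lengths (-9/8, 33/8); label the merged cluster CT
  updated: d(CT,IU)=35/4, d(CT,S)=7
iteration 3: select CT,IU (d=35/4, Q=-99/4); attach at lengths (27/8, 43/8); label the merged cluster CITU
  updated: d(CITU,S)=29/8
iteration 4: select CITU,S (d=29/8); attach at lengths (29/16, 29/16); label the merged cluster CISTU
final tree: (((C:-9/8,T:33/8):27/8,(I:7/6,U:41/6):43/8):29/16,S:29/16)
total length: 187/8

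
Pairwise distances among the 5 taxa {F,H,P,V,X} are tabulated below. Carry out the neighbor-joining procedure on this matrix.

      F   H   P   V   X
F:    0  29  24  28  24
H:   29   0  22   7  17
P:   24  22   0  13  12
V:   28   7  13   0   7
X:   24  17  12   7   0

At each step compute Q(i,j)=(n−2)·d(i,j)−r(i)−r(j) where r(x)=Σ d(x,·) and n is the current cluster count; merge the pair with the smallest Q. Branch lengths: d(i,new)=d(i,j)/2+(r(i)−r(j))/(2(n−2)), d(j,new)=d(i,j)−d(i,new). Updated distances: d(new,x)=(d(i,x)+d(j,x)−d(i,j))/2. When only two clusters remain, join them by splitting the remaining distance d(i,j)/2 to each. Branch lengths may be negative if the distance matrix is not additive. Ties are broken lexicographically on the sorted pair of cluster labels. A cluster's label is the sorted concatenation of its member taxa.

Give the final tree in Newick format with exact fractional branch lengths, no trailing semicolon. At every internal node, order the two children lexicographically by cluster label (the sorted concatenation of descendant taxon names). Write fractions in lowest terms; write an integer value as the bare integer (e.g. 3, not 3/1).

(((F:71/4,P:25/4):5/2,(H:41/6,V:1/6):5):7/4,X:7/4)

1. join H+V (d=7, Q=-109) ⇒ HV; edges |H|=41/6, |V|=1/6
  updated: d(F,HV)=25, d(HV,P)=14, d(HV,X)=17/2
2. join F+P (d=24, Q=-75) ⇒ FP; edges |F|=71/4, |P|=25/4
  updated: d(FP,HV)=15/2, d(FP,X)=6
3. join FP+HV (d=15/2, Q=-22) ⇒ FHPV; edges |FP|=5/2, |HV|=5
  updated: d(FHPV,X)=7/2
4. join FHPV+X (d=7/2) ⇒ FHPVX; edges |FHPV|=7/4, |X|=7/4
final tree: (((F:71/4,P:25/4):5/2,(H:41/6,V:1/6):5):7/4,X:7/4)
total length: 42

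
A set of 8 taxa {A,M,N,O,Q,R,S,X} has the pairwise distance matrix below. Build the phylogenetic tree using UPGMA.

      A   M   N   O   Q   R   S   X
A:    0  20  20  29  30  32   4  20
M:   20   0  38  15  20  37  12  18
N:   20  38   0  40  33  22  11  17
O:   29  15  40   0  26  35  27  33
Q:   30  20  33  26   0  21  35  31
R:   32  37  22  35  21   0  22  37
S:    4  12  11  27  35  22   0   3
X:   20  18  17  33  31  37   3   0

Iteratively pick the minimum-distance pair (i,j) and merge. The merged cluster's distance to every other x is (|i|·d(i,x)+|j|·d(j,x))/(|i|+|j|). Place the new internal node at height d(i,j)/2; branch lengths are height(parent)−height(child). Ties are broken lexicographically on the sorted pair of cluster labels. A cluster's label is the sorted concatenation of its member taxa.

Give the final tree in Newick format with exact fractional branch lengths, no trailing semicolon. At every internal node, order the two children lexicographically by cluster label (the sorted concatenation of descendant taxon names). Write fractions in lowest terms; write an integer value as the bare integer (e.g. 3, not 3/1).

((((A:6,(S:3/2,X:3/2):9/2):2,N:8):89/16,(M:15/2,O:15/2):97/16):23/16,(Q:21/2,R:21/2):9/2)

iteration 1: select S,X (d=3); attach at lengths (3/2, 3/2); label the merged cluster SX
  updated: d(A,SX)=12, d(M,SX)=15, d(N,SX)=14, d(O,SX)=30, d(Q,SX)=33, d(R,SX)=59/2
iteration 2: select A,SX (d=12); attach at lengths (6, 9/2); label the merged cluster ASX
  updated: d(ASX,M)=50/3, d(ASX,N)=16, d(ASX,O)=89/3, d(ASX,Q)=32, d(ASX,R)=91/3
iteration 3: select M,O (d=15); attach at lengths (15/2, 15/2); label the merged cluster MO
  updated: d(ASX,MO)=139/6, d(MO,N)=39, d(MO,Q)=23, d(MO,R)=36
iteration 4: select ASX,N (d=16); attach at lengths (2, 8); label the merged cluster ANSX
  updated: d(ANSX,MO)=217/8, d(ANSX,Q)=129/4, d(ANSX,R)=113/4
iteration 5: select Q,R (d=21); attach at lengths (21/2, 21/2); label the merged cluster QR
  updated: d(ANSX,QR)=121/4, d(MO,QR)=59/2
iteration 6: select ANSX,MO (d=217/8); attach at lengths (89/16, 97/16); label the merged cluster AMNOSX
  updated: d(AMNOSX,QR)=30
iteration 7: select AMNOSX,QR (d=30); attach at lengths (23/16, 9/2); label the merged cluster AMNOQRSX
final tree: ((((A:6,(S:3/2,X:3/2):9/2):2,N:8):89/16,(M:15/2,O:15/2):97/16):23/16,(Q:21/2,R:21/2):9/2)
total length: 1233/16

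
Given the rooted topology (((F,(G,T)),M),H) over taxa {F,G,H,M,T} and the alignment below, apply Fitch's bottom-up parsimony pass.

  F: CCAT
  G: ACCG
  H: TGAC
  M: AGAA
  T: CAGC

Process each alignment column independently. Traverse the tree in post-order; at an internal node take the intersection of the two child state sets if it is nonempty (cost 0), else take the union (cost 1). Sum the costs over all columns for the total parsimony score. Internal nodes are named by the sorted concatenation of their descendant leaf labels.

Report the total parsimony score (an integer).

site 0, node GT: G={A} ∪ T={C} → {A,C} (+1)
site 0, node FGT: F={C} ∩ GT={A,C} → {C} (+0)
site 0, node FGMT: FGT={C} ∪ M={A} → {A,C} (+1)
site 0, node FGHMT: FGMT={A,C} ∪ H={T} → {A,C,T} (+1)
site 1, node GT: G={C} ∪ T={A} → {A,C} (+1)
site 1, node FGT: F={C} ∩ GT={A,C} → {C} (+0)
site 1, node FGMT: FGT={C} ∪ M={G} → {C,G} (+1)
site 1, node FGHMT: FGMT={C,G} ∩ H={G} → {G} (+0)
site 2, node GT: G={C} ∪ T={G} → {C,G} (+1)
site 2, node FGT: F={A} ∪ GT={C,G} → {A,C,G} (+1)
site 2, node FGMT: FGT={A,C,G} ∩ M={A} → {A} (+0)
site 2, node FGHMT: FGMT={A} ∩ H={A} → {A} (+0)
site 3, node GT: G={G} ∪ T={C} → {C,G} (+1)
site 3, node FGT: F={T} ∪ GT={C,G} → {C,G,T} (+1)
site 3, node FGMT: FGT={C,G,T} ∪ M={A} → {A,C,G,T} (+1)
site 3, node FGHMT: FGMT={A,C,G,T} ∩ H={C} → {C} (+0)
per-site changes: [3, 2, 2, 3]; total = 10

10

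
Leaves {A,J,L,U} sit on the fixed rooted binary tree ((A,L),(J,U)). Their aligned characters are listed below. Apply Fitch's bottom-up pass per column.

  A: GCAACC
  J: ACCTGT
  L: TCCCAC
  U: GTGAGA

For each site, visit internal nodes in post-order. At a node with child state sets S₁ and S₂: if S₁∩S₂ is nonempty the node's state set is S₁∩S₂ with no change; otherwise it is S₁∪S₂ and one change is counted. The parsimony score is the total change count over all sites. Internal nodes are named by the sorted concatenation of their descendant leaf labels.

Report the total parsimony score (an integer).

11

AL@0: {G} ∪ {T} = {G,T} (union, +1)
JU@0: {A} ∪ {G} = {A,G} (union, +1)
AJLU@0: {G,T} ∩ {A,G} = {G} (intersection, +0)
AL@1: {C} ∩ {C} = {C} (intersection, +0)
JU@1: {C} ∪ {T} = {C,T} (union, +1)
AJLU@1: {C} ∩ {C,T} = {C} (intersection, +0)
AL@2: {A} ∪ {C} = {A,C} (union, +1)
JU@2: {C} ∪ {G} = {C,G} (union, +1)
AJLU@2: {A,C} ∩ {C,G} = {C} (intersection, +0)
AL@3: {A} ∪ {C} = {A,C} (union, +1)
JU@3: {T} ∪ {A} = {A,T} (union, +1)
AJLU@3: {A,C} ∩ {A,T} = {A} (intersection, +0)
AL@4: {C} ∪ {A} = {A,C} (union, +1)
JU@4: {G} ∩ {G} = {G} (intersection, +0)
AJLU@4: {A,C} ∪ {G} = {A,C,G} (union, +1)
AL@5: {C} ∩ {C} = {C} (intersection, +0)
JU@5: {T} ∪ {A} = {A,T} (union, +1)
AJLU@5: {C} ∪ {A,T} = {A,C,T} (union, +1)
per-site changes: [2, 1, 2, 2, 2, 2]; total = 11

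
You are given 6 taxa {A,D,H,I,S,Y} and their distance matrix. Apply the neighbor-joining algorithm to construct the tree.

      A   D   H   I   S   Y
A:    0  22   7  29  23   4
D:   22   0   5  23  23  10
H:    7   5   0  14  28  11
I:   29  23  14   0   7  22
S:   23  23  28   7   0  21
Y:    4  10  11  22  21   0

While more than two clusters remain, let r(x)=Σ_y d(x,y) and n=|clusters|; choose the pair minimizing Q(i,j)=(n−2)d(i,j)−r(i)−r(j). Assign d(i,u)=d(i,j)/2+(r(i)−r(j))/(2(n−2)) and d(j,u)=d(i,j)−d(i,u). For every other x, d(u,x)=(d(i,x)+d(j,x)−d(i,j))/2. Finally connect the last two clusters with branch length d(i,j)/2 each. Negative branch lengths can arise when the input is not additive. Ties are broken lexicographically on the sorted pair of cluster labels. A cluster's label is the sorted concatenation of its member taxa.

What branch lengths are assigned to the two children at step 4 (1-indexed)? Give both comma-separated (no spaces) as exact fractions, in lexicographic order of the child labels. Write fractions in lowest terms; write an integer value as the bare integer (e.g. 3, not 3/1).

1. join I+S (d=7, Q=-169) ⇒ IS; edges |I|=21/8, |S|=35/8
  updated: d(A,IS)=45/2, d(D,IS)=39/2, d(H,IS)=35/2, d(IS,Y)=18
2. join A+Y (d=4, Q=-173/2) ⇒ AY; edges |A|=49/12, |Y|=-1/12
  updated: d(AY,D)=14, d(AY,H)=7, d(AY,IS)=73/4
3. join AY+IS (d=73/4, Q=-58) ⇒ AISY; edges |AY|=41/8, |IS|=105/8
  updated: d(AISY,D)=61/8, d(AISY,H)=25/8
4. join AISY+D (d=61/8, Q=-63/4) ⇒ ADISY; edges |AISY|=23/8, |D|=19/4
  updated: d(ADISY,H)=1/4
5. join ADISY+H (d=1/4) ⇒ ADHISY; edges |ADISY|=1/8, |H|=1/8
final tree: ((((A:49/12,Y:-1/12):41/8,(I:21/8,S:35/8):105/8):23/8,D:19/4):1/8,H:1/8)
total length: 297/8

23/8,19/4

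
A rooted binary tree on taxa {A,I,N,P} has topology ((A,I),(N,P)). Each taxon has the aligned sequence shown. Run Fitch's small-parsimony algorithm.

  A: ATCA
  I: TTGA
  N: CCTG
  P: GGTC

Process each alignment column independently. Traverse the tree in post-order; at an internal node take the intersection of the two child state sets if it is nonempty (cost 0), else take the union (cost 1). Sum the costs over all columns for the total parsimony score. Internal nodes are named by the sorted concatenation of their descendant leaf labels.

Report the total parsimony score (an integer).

9

AI@0: {A} ∪ {T} = {A,T} (union, +1)
NP@0: {C} ∪ {G} = {C,G} (union, +1)
AINP@0: {A,T} ∪ {C,G} = {A,C,G,T} (union, +1)
AI@1: {T} ∩ {T} = {T} (intersection, +0)
NP@1: {C} ∪ {G} = {C,G} (union, +1)
AINP@1: {T} ∪ {C,G} = {C,G,T} (union, +1)
AI@2: {C} ∪ {G} = {C,G} (union, +1)
NP@2: {T} ∩ {T} = {T} (intersection, +0)
AINP@2: {C,G} ∪ {T} = {C,G,T} (union, +1)
AI@3: {A} ∩ {A} = {A} (intersection, +0)
NP@3: {G} ∪ {C} = {C,G} (union, +1)
AINP@3: {A} ∪ {C,G} = {A,C,G} (union, +1)
per-site changes: [3, 2, 2, 2]; total = 9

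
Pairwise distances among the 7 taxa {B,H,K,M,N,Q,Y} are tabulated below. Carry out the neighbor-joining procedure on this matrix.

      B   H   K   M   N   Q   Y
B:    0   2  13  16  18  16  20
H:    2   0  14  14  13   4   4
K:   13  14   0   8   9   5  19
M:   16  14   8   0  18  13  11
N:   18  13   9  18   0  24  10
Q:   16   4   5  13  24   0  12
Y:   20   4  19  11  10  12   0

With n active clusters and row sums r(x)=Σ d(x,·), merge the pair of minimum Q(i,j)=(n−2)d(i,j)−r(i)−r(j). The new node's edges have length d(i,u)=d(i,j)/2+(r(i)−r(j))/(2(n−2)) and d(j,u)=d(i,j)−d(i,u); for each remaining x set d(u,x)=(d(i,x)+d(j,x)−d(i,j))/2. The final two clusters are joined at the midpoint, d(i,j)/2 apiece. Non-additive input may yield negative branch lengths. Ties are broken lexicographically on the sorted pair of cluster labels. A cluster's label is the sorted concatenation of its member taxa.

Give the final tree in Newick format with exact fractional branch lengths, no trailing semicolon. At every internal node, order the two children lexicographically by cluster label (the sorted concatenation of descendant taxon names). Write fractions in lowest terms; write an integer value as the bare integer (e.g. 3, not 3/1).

((((B:22/5,H:-12/5):79/16,(N:105/16,Y:55/16):45/16):35/16,(K:19/12,Q:41/12):37/16):91/32,M:91/32)

1. join B+H (d=2, Q=-126) ⇒ BH; edges |B|=22/5, |H|=-12/5
  updated: d(BH,K)=25/2, d(BH,M)=14, d(BH,N)=29/2, d(BH,Q)=9, d(BH,Y)=11
2. join N+Y (d=10, Q=-197/2) ⇒ NY; edges |N|=105/16, |Y|=55/16
  updated: d(BH,NY)=31/4, d(K,NY)=9, d(M,NY)=19/2, d(NY,Q)=13
3. join K+Q (d=5, Q=-119/2) ⇒ KQ; edges |K|=19/12, |Q|=41/12
  updated: d(BH,KQ)=33/4, d(KQ,M)=8, d(KQ,NY)=17/2
4. join BH+NY (d=31/4, Q=-161/4) ⇒ BHNY; edges |BH|=79/16, |NY|=45/16
  updated: d(BHNY,KQ)=9/2, d(BHNY,M)=63/8
5. join BHNY+KQ (d=9/2, Q=-163/8) ⇒ BHKNQY; edges |BHNY|=35/16, |KQ|=37/16
  updated: d(BHKNQY,M)=91/16
6. join BHKNQY+M (d=91/16) ⇒ BHKMNQY; edges |BHKNQY|=91/32, |M|=91/32
final tree: ((((B:22/5,H:-12/5):79/16,(N:105/16,Y:55/16):45/16):35/16,(K:19/12,Q:41/12):37/16):91/32,M:91/32)
total length: 559/16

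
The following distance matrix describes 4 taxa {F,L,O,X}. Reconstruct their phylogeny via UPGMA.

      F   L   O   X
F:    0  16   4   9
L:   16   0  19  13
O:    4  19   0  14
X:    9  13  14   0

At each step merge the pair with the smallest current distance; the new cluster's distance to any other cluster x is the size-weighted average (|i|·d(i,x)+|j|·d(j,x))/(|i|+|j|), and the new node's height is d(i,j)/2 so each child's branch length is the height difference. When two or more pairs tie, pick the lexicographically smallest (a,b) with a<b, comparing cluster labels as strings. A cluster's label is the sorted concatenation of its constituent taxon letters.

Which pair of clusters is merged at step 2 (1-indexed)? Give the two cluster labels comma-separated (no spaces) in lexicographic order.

iteration 1: select F,O (d=4); attach at lengths (2, 2); label the merged cluster FO
  updated: d(FO,L)=35/2, d(FO,X)=23/2
iteration 2: select FO,X (d=23/2); attach at lengths (15/4, 23/4); label the merged cluster FOX
  updated: d(FOX,L)=16
iteration 3: select FOX,L (d=16); attach at lengths (9/4, 8); label the merged cluster FLOX
final tree: (((F:2,O:2):15/4,X:23/4):9/4,L:8)
total length: 95/4

FO,X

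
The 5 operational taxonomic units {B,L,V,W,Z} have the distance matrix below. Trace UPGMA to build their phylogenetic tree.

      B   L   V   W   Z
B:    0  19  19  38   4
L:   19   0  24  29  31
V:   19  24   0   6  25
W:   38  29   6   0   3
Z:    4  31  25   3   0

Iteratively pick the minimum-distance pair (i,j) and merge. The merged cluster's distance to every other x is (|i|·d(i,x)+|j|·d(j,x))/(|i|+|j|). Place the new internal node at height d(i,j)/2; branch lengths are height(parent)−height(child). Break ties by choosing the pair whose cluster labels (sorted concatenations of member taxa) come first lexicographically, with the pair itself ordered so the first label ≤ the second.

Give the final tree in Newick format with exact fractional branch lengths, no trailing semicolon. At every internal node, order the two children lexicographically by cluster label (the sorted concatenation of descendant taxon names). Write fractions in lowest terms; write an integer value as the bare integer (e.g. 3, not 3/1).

((B:19/2,L:19/2):31/12,(V:31/4,(W:3/2,Z:3/2):25/4):13/3)

step 1: merge (W,Z) at d=3; branch lengths W→3/2, Z→3/2; new cluster WZ
  updated: d(B,WZ)=21, d(L,WZ)=30, d(V,WZ)=31/2
step 2: merge (V,WZ) at d=31/2; branch lengths V→31/4, WZ→25/4; new cluster VWZ
  updated: d(B,VWZ)=61/3, d(L,VWZ)=28
step 3: merge (B,L) at d=19; branch lengths B→19/2, L→19/2; new cluster BL
  updated: d(BL,VWZ)=145/6
step 4: merge (BL,VWZ) at d=145/6; branch lengths BL→31/12, VWZ→13/3; new cluster BLVWZ
final tree: ((B:19/2,L:19/2):31/12,(V:31/4,(W:3/2,Z:3/2):25/4):13/3)
total length: 515/12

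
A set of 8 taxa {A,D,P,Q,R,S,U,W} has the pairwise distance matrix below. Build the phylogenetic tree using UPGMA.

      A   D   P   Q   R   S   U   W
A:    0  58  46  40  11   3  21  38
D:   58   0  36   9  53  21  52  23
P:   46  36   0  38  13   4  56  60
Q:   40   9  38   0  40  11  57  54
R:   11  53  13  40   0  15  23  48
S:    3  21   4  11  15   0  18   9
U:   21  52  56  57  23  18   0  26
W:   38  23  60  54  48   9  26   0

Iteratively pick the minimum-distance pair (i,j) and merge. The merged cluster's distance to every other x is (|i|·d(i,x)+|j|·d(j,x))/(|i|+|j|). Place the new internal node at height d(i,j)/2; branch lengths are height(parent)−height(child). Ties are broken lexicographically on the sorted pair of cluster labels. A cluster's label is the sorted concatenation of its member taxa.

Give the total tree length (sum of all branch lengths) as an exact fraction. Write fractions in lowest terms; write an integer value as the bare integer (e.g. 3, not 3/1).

1. join A+S (d=3) ⇒ AS; edges |A|=3/2, |S|=3/2
  updated: d(AS,D)=79/2, d(AS,P)=25, d(AS,Q)=51/2, d(AS,R)=13, d(AS,U)=39/2, d(AS,W)=47/2
2. join D+Q (d=9) ⇒ DQ; edges |D|=9/2, |Q|=9/2
  updated: d(AS,DQ)=65/2, d(DQ,P)=37, d(DQ,R)=93/2, d(DQ,U)=109/2, d(DQ,W)=77/2
3. join AS+R (d=13) ⇒ ARS; edges |AS|=5, |R|=13/2
  updated: d(ARS,DQ)=223/6, d(ARS,P)=21, d(ARS,U)=62/3, d(ARS,W)=95/3
4. join ARS+U (d=62/3) ⇒ ARSU; edges |ARS|=23/6, |U|=31/3
  updated: d(ARSU,DQ)=83/2, d(ARSU,P)=119/4, d(ARSU,W)=121/4
5. join ARSU+P (d=119/4) ⇒ APRSU; edges |ARSU|=109/24, |P|=119/8
  updated: d(APRSU,DQ)=203/5, d(APRSU,W)=181/5
6. join APRSU+W (d=181/5) ⇒ APRSUW; edges |APRSU|=129/40, |W|=181/10
  updated: d(APRSUW,DQ)=161/4
7. join APRSUW+DQ (d=161/4) ⇒ ADPQRSUW; edges |APRSUW|=81/40, |DQ|=125/8
final tree: ((((((A:3/2,S:3/2):5,R:13/2):23/6,U:31/3):109/24,P:119/8):129/40,W:181/10):81/40,(D:9/2,Q:9/2):125/8)
total length: 11527/120

11527/120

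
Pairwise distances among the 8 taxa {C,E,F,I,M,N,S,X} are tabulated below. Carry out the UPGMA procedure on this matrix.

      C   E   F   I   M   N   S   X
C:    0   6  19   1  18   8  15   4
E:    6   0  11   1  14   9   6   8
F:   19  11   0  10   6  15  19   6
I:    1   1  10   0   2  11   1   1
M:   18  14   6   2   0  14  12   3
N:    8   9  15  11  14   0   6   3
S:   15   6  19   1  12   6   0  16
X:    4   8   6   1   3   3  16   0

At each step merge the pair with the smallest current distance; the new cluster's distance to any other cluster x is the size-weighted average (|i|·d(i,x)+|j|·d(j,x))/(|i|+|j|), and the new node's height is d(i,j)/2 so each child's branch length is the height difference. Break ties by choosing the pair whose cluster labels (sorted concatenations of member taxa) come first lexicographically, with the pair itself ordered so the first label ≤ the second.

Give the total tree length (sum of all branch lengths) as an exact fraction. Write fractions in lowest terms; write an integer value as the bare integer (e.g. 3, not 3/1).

iteration 1: select C,I (d=1); attach at lengths (1/2, 1/2); label the merged cluster CI
  updated: d(CI,E)=7/2, d(CI,F)=29/2, d(CI,M)=10, d(CI,N)=19/2, d(CI,S)=8, d(CI,X)=5/2
iteration 2: select CI,X (d=5/2); attach at lengths (3/4, 5/4); label the merged cluster CIX
  updated: d(CIX,E)=5, d(CIX,F)=35/3, d(CIX,M)=23/3, d(CIX,N)=22/3, d(CIX,S)=32/3
iteration 3: select CIX,E (d=5); attach at lengths (5/4, 5/2); label the merged cluster CEIX
  updated: d(CEIX,F)=23/2, d(CEIX,M)=37/4, d(CEIX,N)=31/4, d(CEIX,S)=19/2
iteration 4: select F,M (d=6); attach at lengths (3, 3); label the merged cluster FM
  updated: d(CEIX,FM)=83/8, d(FM,N)=29/2, d(FM,S)=31/2
iteration 5: select N,S (d=6); attach at lengths (3, 3); label the merged cluster NS
  updated: d(CEIX,NS)=69/8, d(FM,NS)=15
iteration 6: select CEIX,NS (d=69/8); attach at lengths (29/16, 21/16); label the merged cluster CEINSX
  updated: d(CEINSX,FM)=143/12
iteration 7: select CEINSX,FM (d=143/12); attach at lengths (79/48, 71/24); label the merged cluster CEFIMNSX
final tree: (((((C:1/2,I:1/2):3/4,X:5/4):5/4,E:5/2):29/16,(N:3,S:3):21/16):79/48,(F:3,M:3):71/24)
total length: 1271/48

1271/48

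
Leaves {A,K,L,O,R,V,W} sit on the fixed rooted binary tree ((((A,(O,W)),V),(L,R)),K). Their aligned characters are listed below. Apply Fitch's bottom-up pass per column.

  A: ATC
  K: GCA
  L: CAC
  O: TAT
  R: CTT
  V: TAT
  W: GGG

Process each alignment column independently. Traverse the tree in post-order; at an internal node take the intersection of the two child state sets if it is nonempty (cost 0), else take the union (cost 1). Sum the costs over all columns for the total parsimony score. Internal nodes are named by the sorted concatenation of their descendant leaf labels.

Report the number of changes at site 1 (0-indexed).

site 0, node OW: O={T} ∪ W={G} → {G,T} (+1)
site 0, node AOW: A={A} ∪ OW={G,T} → {A,G,T} (+1)
site 0, node AOVW: AOW={A,G,T} ∩ V={T} → {T} (+0)
site 0, node LR: L={C} ∩ R={C} → {C} (+0)
site 0, node ALORVW: AOVW={T} ∪ LR={C} → {C,T} (+1)
site 0, node AKLORVW: ALORVW={C,T} ∪ K={G} → {C,G,T} (+1)
site 1, node OW: O={A} ∪ W={G} → {A,G} (+1)
site 1, node AOW: A={T} ∪ OW={A,G} → {A,G,T} (+1)
site 1, node AOVW: AOW={A,G,T} ∩ V={A} → {A} (+0)
site 1, node LR: L={A} ∪ R={T} → {A,T} (+1)
site 1, node ALORVW: AOVW={A} ∩ LR={A,T} → {A} (+0)
site 1, node AKLORVW: ALORVW={A} ∪ K={C} → {A,C} (+1)
site 2, node OW: O={T} ∪ W={G} → {G,T} (+1)
site 2, node AOW: A={C} ∪ OW={G,T} → {C,G,T} (+1)
site 2, node AOVW: AOW={C,G,T} ∩ V={T} → {T} (+0)
site 2, node LR: L={C} ∪ R={T} → {C,T} (+1)
site 2, node ALORVW: AOVW={T} ∩ LR={C,T} → {T} (+0)
site 2, node AKLORVW: ALORVW={T} ∪ K={A} → {A,T} (+1)
per-site changes: [4, 4, 4]; total = 12

4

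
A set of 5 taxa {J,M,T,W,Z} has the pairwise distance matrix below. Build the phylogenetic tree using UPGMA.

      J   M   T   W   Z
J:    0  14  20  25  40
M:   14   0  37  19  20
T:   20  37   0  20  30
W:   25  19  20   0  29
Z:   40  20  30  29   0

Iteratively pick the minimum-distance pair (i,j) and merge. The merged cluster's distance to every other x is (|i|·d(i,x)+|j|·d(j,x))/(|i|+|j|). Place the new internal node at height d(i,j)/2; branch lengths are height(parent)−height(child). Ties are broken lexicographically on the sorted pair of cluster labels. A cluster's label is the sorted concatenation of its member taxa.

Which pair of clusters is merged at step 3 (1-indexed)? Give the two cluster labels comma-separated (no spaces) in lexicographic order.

JM,TW

1. join J+M (d=14) ⇒ JM; edges |J|=7, |M|=7
  updated: d(JM,T)=57/2, d(JM,W)=22, d(JM,Z)=30
2. join T+W (d=20) ⇒ TW; edges |T|=10, |W|=10
  updated: d(JM,TW)=101/4, d(TW,Z)=59/2
3. join JM+TW (d=101/4) ⇒ JMTW; edges |JM|=45/8, |TW|=21/8
  updated: d(JMTW,Z)=119/4
4. join JMTW+Z (d=119/4) ⇒ JMTWZ; edges |JMTW|=9/4, |Z|=119/8
final tree: (((J:7,M:7):45/8,(T:10,W:10):21/8):9/4,Z:119/8)
total length: 475/8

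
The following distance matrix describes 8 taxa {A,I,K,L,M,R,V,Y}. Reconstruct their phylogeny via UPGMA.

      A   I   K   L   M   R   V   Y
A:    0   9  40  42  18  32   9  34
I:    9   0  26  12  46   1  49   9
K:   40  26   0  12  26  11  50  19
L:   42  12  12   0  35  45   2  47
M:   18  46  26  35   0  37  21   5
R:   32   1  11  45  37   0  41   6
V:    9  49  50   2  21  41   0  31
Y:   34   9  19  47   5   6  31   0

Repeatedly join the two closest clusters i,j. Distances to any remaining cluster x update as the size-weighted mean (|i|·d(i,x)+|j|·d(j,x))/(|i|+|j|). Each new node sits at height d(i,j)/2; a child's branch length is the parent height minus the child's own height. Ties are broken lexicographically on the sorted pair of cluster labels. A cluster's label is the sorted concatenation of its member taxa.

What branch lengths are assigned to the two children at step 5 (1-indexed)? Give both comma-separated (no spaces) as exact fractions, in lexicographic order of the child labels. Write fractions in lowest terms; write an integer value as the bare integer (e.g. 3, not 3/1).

8/3,113/12

1. join I+R (d=1) ⇒ IR; edges |I|=1/2, |R|=1/2
  updated: d(A,IR)=41/2, d(IR,K)=37/2, d(IR,L)=57/2, d(IR,M)=83/2, d(IR,V)=45, d(IR,Y)=15/2
2. join L+V (d=2) ⇒ LV; edges |L|=1, |V|=1
  updated: d(A,LV)=51/2, d(IR,LV)=147/4, d(K,LV)=31, d(LV,M)=28, d(LV,Y)=39
3. join M+Y (d=5) ⇒ MY; edges |M|=5/2, |Y|=5/2
  updated: d(A,MY)=26, d(IR,MY)=49/2, d(K,MY)=45/2, d(LV,MY)=67/2
4. join IR+K (d=37/2) ⇒ IKR; edges |IR|=35/4, |K|=37/4
  updated: d(A,IKR)=27, d(IKR,LV)=209/6, d(IKR,MY)=143/6
5. join IKR+MY (d=143/6) ⇒ IKMRY; edges |IKR|=8/3, |MY|=113/12
  updated: d(A,IKMRY)=133/5, d(IKMRY,LV)=343/10
6. join A+LV (d=51/2) ⇒ ALV; edges |A|=51/4, |LV|=47/4
  updated: d(ALV,IKMRY)=476/15
7. join ALV+IKMRY (d=476/15) ⇒ AIKLMRVY; edges |ALV|=187/60, |IKMRY|=79/20
final tree: ((A:51/4,(L:1,V:1):47/4):187/60,(((I:1/2,R:1/2):35/4,K:37/4):8/3,(M:5/2,Y:5/2):113/12):79/20)
total length: 1393/20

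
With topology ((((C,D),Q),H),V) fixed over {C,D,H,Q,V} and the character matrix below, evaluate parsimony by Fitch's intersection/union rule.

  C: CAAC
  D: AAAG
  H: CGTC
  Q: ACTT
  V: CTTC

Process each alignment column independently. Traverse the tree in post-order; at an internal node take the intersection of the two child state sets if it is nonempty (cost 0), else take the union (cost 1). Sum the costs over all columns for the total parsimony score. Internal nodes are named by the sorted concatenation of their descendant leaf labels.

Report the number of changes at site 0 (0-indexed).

2

CD@0: {C} ∪ {A} = {A,C} (union, +1)
CDQ@0: {A,C} ∩ {A} = {A} (intersection, +0)
CDHQ@0: {A} ∪ {C} = {A,C} (union, +1)
CDHQV@0: {A,C} ∩ {C} = {C} (intersection, +0)
CD@1: {A} ∩ {A} = {A} (intersection, +0)
CDQ@1: {A} ∪ {C} = {A,C} (union, +1)
CDHQ@1: {A,C} ∪ {G} = {A,C,G} (union, +1)
CDHQV@1: {A,C,G} ∪ {T} = {A,C,G,T} (union, +1)
CD@2: {A} ∩ {A} = {A} (intersection, +0)
CDQ@2: {A} ∪ {T} = {A,T} (union, +1)
CDHQ@2: {A,T} ∩ {T} = {T} (intersection, +0)
CDHQV@2: {T} ∩ {T} = {T} (intersection, +0)
CD@3: {C} ∪ {G} = {C,G} (union, +1)
CDQ@3: {C,G} ∪ {T} = {C,G,T} (union, +1)
CDHQ@3: {C,G,T} ∩ {C} = {C} (intersection, +0)
CDHQV@3: {C} ∩ {C} = {C} (intersection, +0)
per-site changes: [2, 3, 1, 2]; total = 8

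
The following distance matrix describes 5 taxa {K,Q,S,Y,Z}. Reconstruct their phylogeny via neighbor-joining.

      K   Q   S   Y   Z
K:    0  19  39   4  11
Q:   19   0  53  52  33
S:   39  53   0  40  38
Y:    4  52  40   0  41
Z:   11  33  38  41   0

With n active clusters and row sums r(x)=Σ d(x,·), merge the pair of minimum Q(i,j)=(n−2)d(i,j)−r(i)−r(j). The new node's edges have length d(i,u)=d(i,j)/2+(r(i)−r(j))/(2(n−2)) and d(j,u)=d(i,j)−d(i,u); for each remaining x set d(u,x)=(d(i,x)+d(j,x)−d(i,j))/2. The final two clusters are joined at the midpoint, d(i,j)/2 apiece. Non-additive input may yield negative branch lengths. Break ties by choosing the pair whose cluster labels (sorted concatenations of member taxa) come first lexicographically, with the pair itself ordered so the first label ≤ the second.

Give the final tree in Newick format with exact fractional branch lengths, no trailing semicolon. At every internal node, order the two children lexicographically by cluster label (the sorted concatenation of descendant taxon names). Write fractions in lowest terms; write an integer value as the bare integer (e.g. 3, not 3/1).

((((K:-26/3,Y:38/3):83/8,S:217/8):15/8,Q:181/8):83/16,Z:83/16)

1. join K+Y (d=4, Q=-198) ⇒ KY; edges |K|=-26/3, |Y|=38/3
  updated: d(KY,Q)=67/2, d(KY,S)=75/2, d(KY,Z)=24
2. join KY+S (d=75/2, Q=-297/2) ⇒ KSY; edges |KY|=83/8, |S|=217/8
  updated: d(KSY,Q)=49/2, d(KSY,Z)=49/4
3. join KSY+Q (d=49/2, Q=-279/4) ⇒ KQSY; edges |KSY|=15/8, |Q|=181/8
  updated: d(KQSY,Z)=83/8
4. join KQSY+Z (d=83/8) ⇒ KQSYZ; edges |KQSY|=83/16, |Z|=83/16
final tree: ((((K:-26/3,Y:38/3):83/8,S:217/8):15/8,Q:181/8):83/16,Z:83/16)
total length: 611/8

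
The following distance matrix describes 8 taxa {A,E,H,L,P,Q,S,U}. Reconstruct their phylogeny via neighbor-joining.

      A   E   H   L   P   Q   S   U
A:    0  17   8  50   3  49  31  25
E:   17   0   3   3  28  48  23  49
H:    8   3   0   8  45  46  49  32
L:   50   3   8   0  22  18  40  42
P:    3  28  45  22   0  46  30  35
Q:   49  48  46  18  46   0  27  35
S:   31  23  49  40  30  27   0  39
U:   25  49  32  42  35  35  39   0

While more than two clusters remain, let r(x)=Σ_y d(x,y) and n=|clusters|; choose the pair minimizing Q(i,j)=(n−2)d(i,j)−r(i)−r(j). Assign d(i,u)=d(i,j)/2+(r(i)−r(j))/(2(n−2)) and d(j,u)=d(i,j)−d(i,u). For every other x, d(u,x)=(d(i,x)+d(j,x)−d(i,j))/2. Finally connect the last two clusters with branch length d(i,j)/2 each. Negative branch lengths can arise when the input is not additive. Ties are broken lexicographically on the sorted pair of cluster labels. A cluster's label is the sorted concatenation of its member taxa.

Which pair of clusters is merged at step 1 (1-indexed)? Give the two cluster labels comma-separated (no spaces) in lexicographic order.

A,P

iteration 1: select A,P (d=3, Q=-374); attach at lengths (-2/3, 11/3); label the merged cluster AP
  updated: d(AP,E)=21, d(AP,H)=25, d(AP,L)=69/2, d(AP,Q)=46, d(AP,S)=29, d(AP,U)=57/2
iteration 2: select E,H (d=3, Q=-295); attach at lengths (-1/10, 31/10); label the merged cluster EH
  updated: d(AP,EH)=43/2, d(EH,L)=4, d(EH,Q)=91/2, d(EH,S)=69/2, d(EH,U)=39
iteration 3: select EH,L (d=4, Q=-267); attach at lengths (11/4, 5/4); label the merged cluster EHL
  updated: d(AP,EHL)=26, d(EHL,Q)=119/4, d(EHL,S)=141/4, d(EHL,U)=77/2
iteration 4: select Q,S (d=27, Q=-187); attach at lengths (59/4, 49/4); label the merged cluster QS
  updated: d(AP,QS)=24, d(EHL,QS)=19, d(QS,U)=47/2
iteration 5: select AP,U (d=57/2, Q=-112); attach at lengths (45/4, 69/4); label the merged cluster APU
  updated: d(APU,EHL)=18, d(APU,QS)=19/2
iteration 6: select APU,EHL (d=18, Q=-93/2); attach at lengths (17/4, 55/4); label the merged cluster AEHLPU
  updated: d(AEHLPU,QS)=21/4
iteration 7: select AEHLPU,QS (d=21/4); attach at lengths (21/8, 21/8); label the merged cluster AEHLPQSU
final tree: ((((A:-2/3,P:11/3):45/4,U:69/4):17/4,((E:-1/10,H:31/10):11/4,L:5/4):55/4):21/8,(Q:59/4,S:49/4):21/8)
total length: 355/4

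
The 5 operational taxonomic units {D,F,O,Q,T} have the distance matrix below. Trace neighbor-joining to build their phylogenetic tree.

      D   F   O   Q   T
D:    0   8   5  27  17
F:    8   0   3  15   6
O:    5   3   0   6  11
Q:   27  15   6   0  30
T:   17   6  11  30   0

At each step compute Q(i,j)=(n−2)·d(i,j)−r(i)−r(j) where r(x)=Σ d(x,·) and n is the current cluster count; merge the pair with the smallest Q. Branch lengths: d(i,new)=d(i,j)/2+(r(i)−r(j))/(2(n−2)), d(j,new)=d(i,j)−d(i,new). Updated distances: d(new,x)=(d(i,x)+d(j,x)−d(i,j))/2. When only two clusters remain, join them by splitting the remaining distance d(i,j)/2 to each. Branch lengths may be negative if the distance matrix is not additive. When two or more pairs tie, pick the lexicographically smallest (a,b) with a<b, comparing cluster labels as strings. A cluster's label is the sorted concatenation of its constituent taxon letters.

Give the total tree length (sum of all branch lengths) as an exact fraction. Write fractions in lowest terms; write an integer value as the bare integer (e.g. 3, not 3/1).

step 1: merge (O,Q) at d=6, Q=-85; branch lengths O→-35/6, Q→71/6; new cluster OQ
  updated: d(D,OQ)=13, d(F,OQ)=6, d(OQ,T)=35/2
step 2: merge (D,OQ) at d=13, Q=-97/2; branch lengths D→55/8, OQ→49/8; new cluster DOQ
  updated: d(DOQ,F)=1/2, d(DOQ,T)=43/4
step 3: merge (DOQ,F) at d=1/2, Q=-69/4; branch lengths DOQ→21/8, F→-17/8; new cluster DFOQ
  updated: d(DFOQ,T)=65/8
step 4: merge (DFOQ,T) at d=65/8; branch lengths DFOQ→65/16, T→65/16; new cluster DFOQT
final tree: (((D:55/8,(O:-35/6,Q:71/6):49/8):21/8,F:-17/8):65/16,T:65/16)
total length: 221/8

221/8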